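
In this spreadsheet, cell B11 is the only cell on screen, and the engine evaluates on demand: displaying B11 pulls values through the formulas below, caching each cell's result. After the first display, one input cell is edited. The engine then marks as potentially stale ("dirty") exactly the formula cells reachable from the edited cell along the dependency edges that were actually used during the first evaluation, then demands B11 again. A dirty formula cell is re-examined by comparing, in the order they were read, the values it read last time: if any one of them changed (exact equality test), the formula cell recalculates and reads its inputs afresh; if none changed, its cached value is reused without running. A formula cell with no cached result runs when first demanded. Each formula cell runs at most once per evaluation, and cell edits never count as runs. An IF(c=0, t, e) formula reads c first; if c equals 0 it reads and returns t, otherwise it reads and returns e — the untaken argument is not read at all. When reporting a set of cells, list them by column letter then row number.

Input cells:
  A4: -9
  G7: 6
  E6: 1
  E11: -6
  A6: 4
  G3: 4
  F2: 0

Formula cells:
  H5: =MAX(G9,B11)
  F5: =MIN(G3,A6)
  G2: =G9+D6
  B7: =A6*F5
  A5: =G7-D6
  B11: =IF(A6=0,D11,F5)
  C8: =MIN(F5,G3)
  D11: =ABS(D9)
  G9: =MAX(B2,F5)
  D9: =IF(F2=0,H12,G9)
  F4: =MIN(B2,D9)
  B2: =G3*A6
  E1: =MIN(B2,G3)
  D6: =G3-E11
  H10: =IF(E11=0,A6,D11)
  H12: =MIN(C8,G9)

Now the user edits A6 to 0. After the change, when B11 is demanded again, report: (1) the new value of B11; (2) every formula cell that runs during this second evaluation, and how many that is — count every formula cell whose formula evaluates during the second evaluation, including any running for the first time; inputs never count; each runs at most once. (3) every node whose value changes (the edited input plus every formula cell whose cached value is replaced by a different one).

Initial pass — values computed on the first demand:
  F5 = MIN(4, 4) = 4
  B11 = IF(A6=0: A6=4 -> else branch F5) = 4

Second demand — change propagation:
  B2: newly demanded (no cache) — executes and yields 0.
  F5: re-runs because A6 4->0; new result 0.
  C8: newly demanded (no cache) — executes and yields 0.
  G9: newly demanded (no cache) — executes and yields 0.
  H12: newly demanded (no cache) — executes and yields 0.
  D9: newly demanded (no cache) — executes and yields 0.
  D11: newly demanded (no cache) — executes and yields 0.
  B11: re-runs because A6 4->0; F5 4->0; new result 0.

The important point: the flipped condition pulls in fresh nodes; B2, C8, D9, D11, G9, H12 run for the first time.

B11 now evaluates to 0.
Run set: B2, B11, C8, D9, D11, F5, G9, H12 (8 run).
Changed values: A6, B11, F5.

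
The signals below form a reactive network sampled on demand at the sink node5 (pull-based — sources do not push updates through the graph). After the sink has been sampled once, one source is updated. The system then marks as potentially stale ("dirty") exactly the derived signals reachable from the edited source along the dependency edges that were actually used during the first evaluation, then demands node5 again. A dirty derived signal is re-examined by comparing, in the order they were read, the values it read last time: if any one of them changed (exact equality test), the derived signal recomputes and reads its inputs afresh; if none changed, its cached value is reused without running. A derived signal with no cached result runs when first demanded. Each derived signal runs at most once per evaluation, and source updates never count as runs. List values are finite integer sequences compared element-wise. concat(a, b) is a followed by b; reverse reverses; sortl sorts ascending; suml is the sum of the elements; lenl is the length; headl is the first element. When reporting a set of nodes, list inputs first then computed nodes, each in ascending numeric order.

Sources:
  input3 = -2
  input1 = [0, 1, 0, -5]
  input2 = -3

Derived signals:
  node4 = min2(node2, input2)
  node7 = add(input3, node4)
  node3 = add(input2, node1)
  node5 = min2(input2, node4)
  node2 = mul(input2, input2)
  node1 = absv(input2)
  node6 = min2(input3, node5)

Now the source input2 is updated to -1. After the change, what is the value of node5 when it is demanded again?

node5 now evaluates to -1.

Initial pass — values computed on the first demand:
  node2 = mul(-3, -3) = 9
  node4 = min2(9, -3) = -3
  node5 = min2(-3, -3) = -3

Second demand — change propagation:
  node2: re-runs because input2 -3->-1; input2 -3->-1; new result 1.
  node4: re-runs because node2 9->1; input2 -3->-1; new result -1.
  node5: re-runs because input2 -3->-1; node4 -3->-1; new result -1.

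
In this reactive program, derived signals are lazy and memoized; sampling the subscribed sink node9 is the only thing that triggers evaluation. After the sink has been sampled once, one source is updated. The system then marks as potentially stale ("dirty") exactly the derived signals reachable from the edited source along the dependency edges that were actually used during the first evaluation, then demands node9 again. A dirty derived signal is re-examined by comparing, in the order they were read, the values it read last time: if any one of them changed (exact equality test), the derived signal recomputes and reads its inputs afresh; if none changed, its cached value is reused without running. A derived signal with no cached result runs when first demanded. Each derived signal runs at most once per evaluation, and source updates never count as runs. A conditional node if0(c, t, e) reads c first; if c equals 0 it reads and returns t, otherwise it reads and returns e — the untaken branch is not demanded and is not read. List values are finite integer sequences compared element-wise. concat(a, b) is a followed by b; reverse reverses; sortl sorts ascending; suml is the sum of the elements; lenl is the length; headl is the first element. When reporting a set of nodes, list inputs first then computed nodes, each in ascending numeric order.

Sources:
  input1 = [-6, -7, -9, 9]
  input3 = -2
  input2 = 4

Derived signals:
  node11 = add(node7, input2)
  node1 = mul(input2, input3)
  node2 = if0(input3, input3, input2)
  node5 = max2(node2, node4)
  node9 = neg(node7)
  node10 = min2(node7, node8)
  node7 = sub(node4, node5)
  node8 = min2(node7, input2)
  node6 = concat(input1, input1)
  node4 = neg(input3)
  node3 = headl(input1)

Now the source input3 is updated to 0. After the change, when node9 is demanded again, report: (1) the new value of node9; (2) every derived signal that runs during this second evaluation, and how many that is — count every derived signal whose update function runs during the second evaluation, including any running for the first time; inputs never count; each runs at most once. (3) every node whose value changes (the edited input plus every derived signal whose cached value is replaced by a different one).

Demanding node9 again yields 0.
5 derived signals run: node2, node4, node5, node7, node9.
The nodes whose values change: input3, node2, node4, node5, node7, node9.

First demand of the output computes:
  node2 = if0(input3=-2 -> else branch input2) = 4
  node4 = neg(-2) = 2
  node5 = max2(4, 2) = 4
  node7 = sub(2, 4) = -2
  node9 = neg(-2) = 2

After the edit, cleaning proceeds:
  node2: a read changed (input3 -2->0) — executes, giving 0.
  node4: a read changed (input3 -2->0) — executes, giving 0.
  node5: a read changed (node2 4->0; node4 2->0) — executes, giving 0.
  node7: a read changed (node4 2->0; node5 4->0) — executes, giving 0.
  node9: a read changed (node7 -2->0) — executes, giving 0.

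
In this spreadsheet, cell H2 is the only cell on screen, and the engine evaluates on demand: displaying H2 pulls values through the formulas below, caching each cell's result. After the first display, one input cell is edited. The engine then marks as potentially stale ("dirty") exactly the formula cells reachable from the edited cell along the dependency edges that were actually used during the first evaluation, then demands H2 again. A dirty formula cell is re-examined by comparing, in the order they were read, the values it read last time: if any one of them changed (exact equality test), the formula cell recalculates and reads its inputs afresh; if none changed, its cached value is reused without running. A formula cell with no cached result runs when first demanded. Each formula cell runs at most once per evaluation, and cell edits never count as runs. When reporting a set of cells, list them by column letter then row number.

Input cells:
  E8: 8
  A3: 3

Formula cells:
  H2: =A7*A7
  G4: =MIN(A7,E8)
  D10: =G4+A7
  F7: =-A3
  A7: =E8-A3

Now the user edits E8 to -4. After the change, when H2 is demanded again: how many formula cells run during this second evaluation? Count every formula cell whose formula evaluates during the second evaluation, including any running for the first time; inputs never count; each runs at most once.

Initial pass — values computed on the first demand:
  A7 = 8 - 3 = 5
  H2 = 5 * 5 = 25

Second demand — change propagation:
  A7: re-runs because E8 8->-4; new result -7.
  H2: re-runs because A7 5->-7; A7 5->-7; new result 49.

Run set: A7, H2 (2 run).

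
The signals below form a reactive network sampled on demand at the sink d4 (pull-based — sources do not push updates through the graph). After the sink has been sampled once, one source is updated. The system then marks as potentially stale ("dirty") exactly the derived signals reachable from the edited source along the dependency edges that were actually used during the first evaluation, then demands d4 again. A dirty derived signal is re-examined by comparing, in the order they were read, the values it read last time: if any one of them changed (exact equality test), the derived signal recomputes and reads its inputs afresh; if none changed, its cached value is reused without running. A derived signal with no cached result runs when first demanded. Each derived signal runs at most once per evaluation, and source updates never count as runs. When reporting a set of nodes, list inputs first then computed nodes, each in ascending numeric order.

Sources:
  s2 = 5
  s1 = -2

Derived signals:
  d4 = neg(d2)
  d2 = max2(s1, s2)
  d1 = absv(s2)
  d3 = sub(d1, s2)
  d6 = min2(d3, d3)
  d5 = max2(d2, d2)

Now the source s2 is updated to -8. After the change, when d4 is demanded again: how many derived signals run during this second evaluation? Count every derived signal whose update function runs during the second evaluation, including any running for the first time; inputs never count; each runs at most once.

Run set: d2, d4 (2 run).

Initial pass — values computed on the first demand:
  d2 = max2(-2, 5) = 5
  d4 = neg(5) = -5

Second demand — change propagation:
  d2: re-runs because s2 5->-8; new result -2.
  d4: re-runs because d2 5->-2; new result 2.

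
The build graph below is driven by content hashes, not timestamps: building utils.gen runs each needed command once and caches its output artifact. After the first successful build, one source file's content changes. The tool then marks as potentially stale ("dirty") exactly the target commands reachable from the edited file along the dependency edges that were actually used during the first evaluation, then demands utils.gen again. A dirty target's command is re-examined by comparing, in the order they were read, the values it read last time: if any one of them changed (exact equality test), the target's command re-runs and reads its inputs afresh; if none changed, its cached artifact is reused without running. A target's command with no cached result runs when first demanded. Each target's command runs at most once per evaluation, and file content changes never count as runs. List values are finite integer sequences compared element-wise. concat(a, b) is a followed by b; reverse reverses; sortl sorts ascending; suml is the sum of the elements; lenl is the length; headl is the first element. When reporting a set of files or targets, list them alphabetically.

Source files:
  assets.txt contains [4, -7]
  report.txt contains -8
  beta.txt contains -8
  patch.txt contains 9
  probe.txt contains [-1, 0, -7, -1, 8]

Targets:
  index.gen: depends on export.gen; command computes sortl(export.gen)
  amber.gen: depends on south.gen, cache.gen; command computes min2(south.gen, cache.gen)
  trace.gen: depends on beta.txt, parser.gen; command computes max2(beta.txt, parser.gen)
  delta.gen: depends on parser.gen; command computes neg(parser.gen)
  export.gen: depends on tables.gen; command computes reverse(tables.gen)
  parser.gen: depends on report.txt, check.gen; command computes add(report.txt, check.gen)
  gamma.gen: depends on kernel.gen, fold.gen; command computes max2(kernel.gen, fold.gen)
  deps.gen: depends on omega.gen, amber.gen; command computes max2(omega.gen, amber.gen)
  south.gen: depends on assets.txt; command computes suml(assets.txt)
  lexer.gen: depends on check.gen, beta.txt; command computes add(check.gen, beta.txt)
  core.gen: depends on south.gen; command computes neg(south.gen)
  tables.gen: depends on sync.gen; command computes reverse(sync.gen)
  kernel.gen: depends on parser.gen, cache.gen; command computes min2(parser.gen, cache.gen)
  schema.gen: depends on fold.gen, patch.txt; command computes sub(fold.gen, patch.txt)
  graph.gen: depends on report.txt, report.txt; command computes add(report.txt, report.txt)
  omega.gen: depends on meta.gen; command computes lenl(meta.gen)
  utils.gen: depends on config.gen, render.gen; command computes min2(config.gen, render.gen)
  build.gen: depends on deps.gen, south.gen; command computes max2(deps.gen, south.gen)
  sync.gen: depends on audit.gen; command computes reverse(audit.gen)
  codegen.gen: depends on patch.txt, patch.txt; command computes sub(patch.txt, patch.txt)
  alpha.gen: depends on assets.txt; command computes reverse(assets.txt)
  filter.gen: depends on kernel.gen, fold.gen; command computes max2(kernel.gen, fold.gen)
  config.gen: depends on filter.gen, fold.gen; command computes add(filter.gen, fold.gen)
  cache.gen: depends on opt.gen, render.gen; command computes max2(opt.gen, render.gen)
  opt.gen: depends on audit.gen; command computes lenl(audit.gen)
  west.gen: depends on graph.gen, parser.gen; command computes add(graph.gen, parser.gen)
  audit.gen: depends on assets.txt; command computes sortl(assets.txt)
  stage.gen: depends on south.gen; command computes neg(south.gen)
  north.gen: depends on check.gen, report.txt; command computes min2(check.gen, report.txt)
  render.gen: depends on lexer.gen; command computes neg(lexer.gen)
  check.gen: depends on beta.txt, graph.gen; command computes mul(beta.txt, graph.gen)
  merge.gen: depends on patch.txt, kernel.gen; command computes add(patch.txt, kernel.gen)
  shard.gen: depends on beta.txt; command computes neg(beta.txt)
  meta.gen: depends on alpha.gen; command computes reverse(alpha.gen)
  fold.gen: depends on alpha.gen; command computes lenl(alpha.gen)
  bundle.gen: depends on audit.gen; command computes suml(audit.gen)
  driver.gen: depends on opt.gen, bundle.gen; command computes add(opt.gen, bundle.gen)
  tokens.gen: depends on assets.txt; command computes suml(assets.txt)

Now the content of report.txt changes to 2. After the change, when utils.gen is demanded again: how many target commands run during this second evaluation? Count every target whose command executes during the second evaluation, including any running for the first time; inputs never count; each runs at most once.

Run set: cache.gen, check.gen, filter.gen, graph.gen, kernel.gen, lexer.gen, parser.gen, render.gen, utils.gen (9 run).
The important point: at config.gen every value read last time is unchanged, so the dirty flag clears without a run.

Initial pass — values computed on the first demand:
  alpha.gen = reverse([4, -7]) = [-7, 4]
  audit.gen = sortl([4, -7]) = [-7, 4]
  fold.gen = lenl([-7, 4]) = 2
  graph.gen = add(-8, -8) = -16
  check.gen = mul(-8, -16) = 128
  lexer.gen = add(128, -8) = 120
  opt.gen = lenl([-7, 4]) = 2
  parser.gen = add(-8, 128) = 120
  render.gen = neg(120) = -120
  cache.gen = max2(2, -120) = 2
  kernel.gen = min2(120, 2) = 2
  filter.gen = max2(2, 2) = 2
  config.gen = add(2, 2) = 4
  utils.gen = min2(4, -120) = -120

Second demand — change propagation:
  graph.gen: re-runs because report.txt -8->2; report.txt -8->2; new result 4.
  check.gen: re-runs because graph.gen -16->4; new result -32.
  lexer.gen: re-runs because check.gen 128->-32; new result -40.
  parser.gen: re-runs because report.txt -8->2; check.gen 128->-32; new result -30.
  render.gen: re-runs because lexer.gen 120->-40; new result 40.
  cache.gen: re-runs because render.gen -120->40; new result 40.
  kernel.gen: re-runs because parser.gen 120->-30; cache.gen 2->40; new result -30.
  filter.gen: re-runs because kernel.gen 2->-30; new result 2 (unchanged).
  config.gen: re-examined; everything it read last time is the same (filter.gen unchanged, fold.gen unchanged) — cache 4 kept, no run.
  utils.gen: re-runs because render.gen -120->40; new result 4.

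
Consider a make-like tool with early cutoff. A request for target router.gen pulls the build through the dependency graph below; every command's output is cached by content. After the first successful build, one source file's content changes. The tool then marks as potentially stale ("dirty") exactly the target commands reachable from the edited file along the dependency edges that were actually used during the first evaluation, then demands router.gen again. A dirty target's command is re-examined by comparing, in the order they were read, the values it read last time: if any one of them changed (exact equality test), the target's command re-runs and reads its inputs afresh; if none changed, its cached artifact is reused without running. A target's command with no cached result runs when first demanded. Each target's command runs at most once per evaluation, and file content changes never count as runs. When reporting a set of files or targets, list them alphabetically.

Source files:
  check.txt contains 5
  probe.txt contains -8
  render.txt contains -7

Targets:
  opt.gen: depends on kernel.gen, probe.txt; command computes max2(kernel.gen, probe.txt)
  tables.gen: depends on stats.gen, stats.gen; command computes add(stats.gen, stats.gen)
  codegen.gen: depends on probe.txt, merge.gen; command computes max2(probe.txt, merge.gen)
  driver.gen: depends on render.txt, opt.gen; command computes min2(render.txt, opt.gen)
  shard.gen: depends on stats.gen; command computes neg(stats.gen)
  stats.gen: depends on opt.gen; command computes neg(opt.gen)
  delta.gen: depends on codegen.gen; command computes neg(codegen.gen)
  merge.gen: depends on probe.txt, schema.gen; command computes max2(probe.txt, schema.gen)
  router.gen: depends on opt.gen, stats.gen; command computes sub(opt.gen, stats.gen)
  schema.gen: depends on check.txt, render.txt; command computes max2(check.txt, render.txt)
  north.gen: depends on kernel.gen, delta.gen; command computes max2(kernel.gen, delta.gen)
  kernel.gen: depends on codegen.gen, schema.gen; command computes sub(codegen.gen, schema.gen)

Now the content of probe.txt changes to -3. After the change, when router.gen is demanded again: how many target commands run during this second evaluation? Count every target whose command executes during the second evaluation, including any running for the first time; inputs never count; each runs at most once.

First demand of the output computes:
  schema.gen = max2(5, -7) = 5
  merge.gen = max2(-8, 5) = 5
  codegen.gen = max2(-8, 5) = 5
  kernel.gen = sub(5, 5) = 0
  opt.gen = max2(0, -8) = 0
  stats.gen = neg(0) = 0
  router.gen = sub(0, 0) = 0

After the edit, cleaning proceeds:
  merge.gen: a read changed (probe.txt -8->-3) — executes, giving 5 — identical to its old value.
  codegen.gen: a read changed (probe.txt -8->-3) — executes, giving 5 — identical to its old value.
  kernel.gen: dirty, but its reads are unchanged (codegen.gen unchanged, schema.gen unchanged); cached 0 stands.
  opt.gen: a read changed (probe.txt -8->-3) — executes, giving 0 — identical to its old value.
  stats.gen: dirty, but its reads are unchanged (opt.gen unchanged); cached 0 stands.
  router.gen: dirty, but its reads are unchanged (opt.gen unchanged, stats.gen unchanged); cached 0 stands.

Note where the cutoff bites: kernel.gen is checked, finds nothing changed, and keeps its cache.

3 target commands run: codegen.gen, merge.gen, opt.gen.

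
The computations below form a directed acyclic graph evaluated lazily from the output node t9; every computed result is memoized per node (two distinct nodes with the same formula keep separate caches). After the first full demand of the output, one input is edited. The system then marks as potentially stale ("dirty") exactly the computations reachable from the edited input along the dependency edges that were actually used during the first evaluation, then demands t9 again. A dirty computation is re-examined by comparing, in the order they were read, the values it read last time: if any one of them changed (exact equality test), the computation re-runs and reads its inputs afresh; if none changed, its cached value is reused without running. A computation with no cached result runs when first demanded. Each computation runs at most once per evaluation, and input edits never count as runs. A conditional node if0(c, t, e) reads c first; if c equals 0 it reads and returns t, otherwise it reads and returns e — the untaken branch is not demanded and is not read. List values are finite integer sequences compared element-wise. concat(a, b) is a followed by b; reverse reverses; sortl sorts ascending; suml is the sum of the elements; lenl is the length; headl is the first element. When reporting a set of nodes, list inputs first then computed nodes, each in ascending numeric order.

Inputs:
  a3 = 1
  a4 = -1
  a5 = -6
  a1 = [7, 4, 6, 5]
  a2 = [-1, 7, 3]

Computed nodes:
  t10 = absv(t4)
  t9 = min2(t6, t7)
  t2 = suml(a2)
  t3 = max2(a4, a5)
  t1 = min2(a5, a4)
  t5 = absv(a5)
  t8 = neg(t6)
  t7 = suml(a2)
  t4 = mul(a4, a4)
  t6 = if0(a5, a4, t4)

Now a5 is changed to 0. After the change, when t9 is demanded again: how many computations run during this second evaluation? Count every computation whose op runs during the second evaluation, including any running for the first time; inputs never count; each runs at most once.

First demand of the output computes:
  t4 = mul(-1, -1) = 1
  t6 = if0(a5=-6 -> else branch t4) = 1
  t7 = suml([-1, 7, 3]) = 9
  t9 = min2(1, 9) = 1

After the edit, cleaning proceeds:
  t6: a read changed (a5 -6->0) — executes, giving -1.
  t9: a read changed (t6 1->-1) — executes, giving -1.

2 computations run: t6, t9.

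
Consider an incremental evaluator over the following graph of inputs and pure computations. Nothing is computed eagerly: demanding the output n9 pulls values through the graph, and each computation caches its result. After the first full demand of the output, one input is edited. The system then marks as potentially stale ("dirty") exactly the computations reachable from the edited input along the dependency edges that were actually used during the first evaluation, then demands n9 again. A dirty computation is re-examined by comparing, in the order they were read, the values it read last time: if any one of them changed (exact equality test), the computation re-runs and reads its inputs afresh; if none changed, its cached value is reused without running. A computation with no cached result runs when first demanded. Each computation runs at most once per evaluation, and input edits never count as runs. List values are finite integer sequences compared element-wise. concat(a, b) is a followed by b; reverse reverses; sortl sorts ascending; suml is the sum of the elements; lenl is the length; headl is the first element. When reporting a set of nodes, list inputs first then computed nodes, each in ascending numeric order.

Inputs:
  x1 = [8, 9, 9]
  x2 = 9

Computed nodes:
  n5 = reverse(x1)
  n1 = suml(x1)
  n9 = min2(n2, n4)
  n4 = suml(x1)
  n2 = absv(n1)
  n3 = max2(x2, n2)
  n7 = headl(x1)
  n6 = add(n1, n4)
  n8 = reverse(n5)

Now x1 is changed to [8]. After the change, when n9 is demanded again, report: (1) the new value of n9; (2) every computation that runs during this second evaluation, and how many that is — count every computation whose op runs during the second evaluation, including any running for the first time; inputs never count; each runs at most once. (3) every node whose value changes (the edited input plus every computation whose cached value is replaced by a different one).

Initial pass — values computed on the first demand:
  n1 = suml([8, 9, 9]) = 26
  n2 = absv(26) = 26
  n4 = suml([8, 9, 9]) = 26
  n9 = min2(26, 26) = 26

Second demand — change propagation:
  n1: re-runs because x1 [8, 9, 9]->[8]; new result 8.
  n2: re-runs because n1 26->8; new result 8.
  n4: re-runs because x1 [8, 9, 9]->[8]; new result 8.
  n9: re-runs because n2 26->8; n4 26->8; new result 8.

n9 now evaluates to 8.
Run set: n1, n2, n4, n9 (4 run).
Changed values: x1, n1, n2, n4, n9.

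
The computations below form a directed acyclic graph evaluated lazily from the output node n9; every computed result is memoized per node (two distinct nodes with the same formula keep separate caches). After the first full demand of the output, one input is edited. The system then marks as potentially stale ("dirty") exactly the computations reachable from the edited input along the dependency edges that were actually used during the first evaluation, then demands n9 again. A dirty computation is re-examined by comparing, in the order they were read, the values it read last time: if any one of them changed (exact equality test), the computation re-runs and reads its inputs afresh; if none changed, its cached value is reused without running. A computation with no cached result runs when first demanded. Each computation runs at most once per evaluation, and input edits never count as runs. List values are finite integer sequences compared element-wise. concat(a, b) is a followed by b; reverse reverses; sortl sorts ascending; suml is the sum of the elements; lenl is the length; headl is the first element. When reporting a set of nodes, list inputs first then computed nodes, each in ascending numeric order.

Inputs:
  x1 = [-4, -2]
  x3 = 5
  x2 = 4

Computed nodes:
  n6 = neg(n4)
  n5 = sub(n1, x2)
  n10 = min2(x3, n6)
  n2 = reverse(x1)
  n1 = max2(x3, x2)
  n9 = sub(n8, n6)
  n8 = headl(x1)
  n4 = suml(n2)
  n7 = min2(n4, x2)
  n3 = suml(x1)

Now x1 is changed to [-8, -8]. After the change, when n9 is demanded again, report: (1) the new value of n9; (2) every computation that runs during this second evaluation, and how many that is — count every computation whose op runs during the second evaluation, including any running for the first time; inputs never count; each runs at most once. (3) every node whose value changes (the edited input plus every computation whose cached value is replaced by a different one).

First demand of the output computes:
  n2 = reverse([-4, -2]) = [-2, -4]
  n4 = suml([-2, -4]) = -6
  n6 = neg(-6) = 6
  n8 = headl([-4, -2]) = -4
  n9 = sub(-4, 6) = -10

After the edit, cleaning proceeds:
  n2: a read changed (x1 [-4, -2]->[-8, -8]) — executes, giving [-8, -8].
  n4: a read changed (n2 [-2, -4]->[-8, -8]) — executes, giving -16.
  n6: a read changed (n4 -6->-16) — executes, giving 16.
  n8: a read changed (x1 [-4, -2]->[-8, -8]) — executes, giving -8.
  n9: a read changed (n8 -4->-8; n6 6->16) — executes, giving -24.

Demanding n9 again yields -24.
5 computations run: n2, n4, n6, n8, n9.
The nodes whose values change: x1, n2, n4, n6, n8, n9.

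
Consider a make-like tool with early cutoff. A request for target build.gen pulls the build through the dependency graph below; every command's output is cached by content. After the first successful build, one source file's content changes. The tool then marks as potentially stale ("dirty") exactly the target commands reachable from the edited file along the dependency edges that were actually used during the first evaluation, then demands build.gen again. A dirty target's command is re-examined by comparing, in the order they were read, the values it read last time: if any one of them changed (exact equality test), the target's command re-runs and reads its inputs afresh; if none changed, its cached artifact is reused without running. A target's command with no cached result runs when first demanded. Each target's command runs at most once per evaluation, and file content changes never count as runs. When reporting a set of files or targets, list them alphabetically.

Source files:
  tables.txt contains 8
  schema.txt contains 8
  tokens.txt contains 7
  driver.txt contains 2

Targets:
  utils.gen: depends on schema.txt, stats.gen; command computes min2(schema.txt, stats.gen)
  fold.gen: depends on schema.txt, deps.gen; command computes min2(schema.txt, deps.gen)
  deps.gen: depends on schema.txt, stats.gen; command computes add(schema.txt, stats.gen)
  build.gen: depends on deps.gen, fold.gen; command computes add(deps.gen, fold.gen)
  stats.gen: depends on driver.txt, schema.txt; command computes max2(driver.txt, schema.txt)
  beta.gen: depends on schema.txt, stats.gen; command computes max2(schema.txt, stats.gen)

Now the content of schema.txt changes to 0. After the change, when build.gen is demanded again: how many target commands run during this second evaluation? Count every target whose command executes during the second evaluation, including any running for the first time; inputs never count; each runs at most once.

4 target commands run: build.gen, deps.gen, fold.gen, stats.gen.

First demand of the output computes:
  stats.gen = max2(2, 8) = 8
  deps.gen = add(8, 8) = 16
  fold.gen = min2(8, 16) = 8
  build.gen = add(16, 8) = 24

After the edit, cleaning proceeds:
  stats.gen: a read changed (schema.txt 8->0) — executes, giving 2.
  deps.gen: a read changed (schema.txt 8->0; stats.gen 8->2) — executes, giving 2.
  fold.gen: a read changed (schema.txt 8->0; deps.gen 16->2) — executes, giving 0.
  build.gen: a read changed (deps.gen 16->2; fold.gen 8->0) — executes, giving 2.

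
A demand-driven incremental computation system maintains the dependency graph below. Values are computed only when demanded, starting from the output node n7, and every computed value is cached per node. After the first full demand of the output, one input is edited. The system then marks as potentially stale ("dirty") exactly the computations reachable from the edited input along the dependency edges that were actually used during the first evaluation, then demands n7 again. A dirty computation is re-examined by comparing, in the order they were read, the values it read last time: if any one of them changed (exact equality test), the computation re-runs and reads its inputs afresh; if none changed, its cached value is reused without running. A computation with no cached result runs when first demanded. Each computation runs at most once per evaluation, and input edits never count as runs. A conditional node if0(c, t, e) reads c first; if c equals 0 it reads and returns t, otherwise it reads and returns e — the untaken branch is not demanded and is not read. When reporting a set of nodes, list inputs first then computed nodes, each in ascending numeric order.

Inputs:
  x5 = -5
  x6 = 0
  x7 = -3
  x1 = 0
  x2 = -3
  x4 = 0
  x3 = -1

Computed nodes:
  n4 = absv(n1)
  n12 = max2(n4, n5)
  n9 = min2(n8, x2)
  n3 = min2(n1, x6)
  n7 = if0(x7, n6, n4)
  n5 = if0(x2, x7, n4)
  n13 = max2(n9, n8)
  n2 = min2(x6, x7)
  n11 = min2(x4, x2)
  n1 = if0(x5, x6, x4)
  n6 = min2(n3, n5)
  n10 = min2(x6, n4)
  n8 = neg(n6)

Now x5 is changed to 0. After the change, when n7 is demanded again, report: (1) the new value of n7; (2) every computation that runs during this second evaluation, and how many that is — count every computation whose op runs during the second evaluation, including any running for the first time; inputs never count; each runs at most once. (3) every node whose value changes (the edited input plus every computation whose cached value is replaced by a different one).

New value of n7: 0.
Computations that run: n1 — 1 in total.
Values that change: x5.
Key observation: the change is absorbed at n1 — it re-runs but produces the same value, and the output's value is unchanged.

First evaluation (everything demanded from the output):
  n1 = if0(x5=-5 -> else branch x4) = 0
  n4 = absv(0) = 0
  n7 = if0(x7=-3 -> else branch n4) = 0

Propagation after the edit:
  n1: runs — x5 -5->0; result 0 (same value as before).
  n4: checked — values it read are unchanged (n1 unchanged); reused cached 0 without running.
  n7: checked — values it read are unchanged (x7 unchanged, n4 unchanged); reused cached 0 without running.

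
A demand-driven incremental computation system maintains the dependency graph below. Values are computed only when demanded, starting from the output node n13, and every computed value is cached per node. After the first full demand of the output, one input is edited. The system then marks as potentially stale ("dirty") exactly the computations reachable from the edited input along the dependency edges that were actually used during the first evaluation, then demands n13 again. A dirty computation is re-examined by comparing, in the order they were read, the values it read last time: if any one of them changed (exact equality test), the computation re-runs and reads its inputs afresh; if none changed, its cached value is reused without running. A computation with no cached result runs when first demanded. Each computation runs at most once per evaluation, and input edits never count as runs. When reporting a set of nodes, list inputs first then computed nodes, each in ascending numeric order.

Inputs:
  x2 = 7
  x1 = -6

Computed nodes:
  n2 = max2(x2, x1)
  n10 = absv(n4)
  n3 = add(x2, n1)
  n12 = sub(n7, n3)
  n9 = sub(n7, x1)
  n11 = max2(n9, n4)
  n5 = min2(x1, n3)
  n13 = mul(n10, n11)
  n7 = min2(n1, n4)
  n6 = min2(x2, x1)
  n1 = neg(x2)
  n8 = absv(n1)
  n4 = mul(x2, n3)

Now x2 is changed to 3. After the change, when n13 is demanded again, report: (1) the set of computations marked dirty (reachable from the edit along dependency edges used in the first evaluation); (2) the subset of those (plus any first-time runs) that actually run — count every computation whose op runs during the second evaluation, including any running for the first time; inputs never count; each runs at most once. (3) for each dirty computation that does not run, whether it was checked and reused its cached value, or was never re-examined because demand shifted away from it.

First evaluation (everything demanded from the output):
  n1 = neg(7) = -7
  n3 = add(7, -7) = 0
  n4 = mul(7, 0) = 0
  n7 = min2(-7, 0) = -7
  n9 = sub(-7, -6) = -1
  n10 = absv(0) = 0
  n11 = max2(-1, 0) = 0
  n13 = mul(0, 0) = 0

Propagation after the edit:
  n1: runs — x2 7->3; result -3.
  n3: runs — x2 7->3; n1 -7->-3; result 0 (same value as before).
  n4: runs — x2 7->3; result 0 (same value as before).
  n7: runs — n1 -7->-3; result -3.
  n9: runs — n7 -7->-3; result 3.
  n10: checked — values it read are unchanged (n4 unchanged); reused cached 0 without running.
  n11: runs — n9 -1->3; result 3.
  n13: runs — n11 0->3; result 0 (same value as before).

Key observation: the cutoff stops propagation at n10 — its inputs' values are unchanged, so it reuses its cache.

Marked dirty: n1, n3, n4, n7, n9, n10, n11, n13.
Computations that run: n1, n3, n4, n7, n9, n11, n13 — 7 in total.
Checked but reused from cache: n10.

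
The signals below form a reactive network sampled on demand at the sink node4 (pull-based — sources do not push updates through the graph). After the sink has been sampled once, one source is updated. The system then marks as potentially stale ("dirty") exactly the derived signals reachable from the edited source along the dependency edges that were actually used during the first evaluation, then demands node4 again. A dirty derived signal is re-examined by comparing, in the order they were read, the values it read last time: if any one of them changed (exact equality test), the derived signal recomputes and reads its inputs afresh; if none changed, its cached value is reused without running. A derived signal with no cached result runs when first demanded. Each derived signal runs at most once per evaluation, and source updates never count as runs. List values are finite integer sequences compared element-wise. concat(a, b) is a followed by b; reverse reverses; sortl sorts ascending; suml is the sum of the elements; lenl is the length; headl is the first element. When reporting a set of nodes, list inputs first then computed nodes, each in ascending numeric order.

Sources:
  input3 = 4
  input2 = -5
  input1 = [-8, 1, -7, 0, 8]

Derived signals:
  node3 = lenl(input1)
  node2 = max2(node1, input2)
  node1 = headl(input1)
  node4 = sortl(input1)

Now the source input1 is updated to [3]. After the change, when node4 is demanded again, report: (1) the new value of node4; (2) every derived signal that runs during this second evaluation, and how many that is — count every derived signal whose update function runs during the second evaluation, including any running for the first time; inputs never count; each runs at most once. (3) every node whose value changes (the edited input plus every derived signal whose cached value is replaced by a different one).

Initial pass — values computed on the first demand:
  node4 = sortl([-8, 1, -7, 0, 8]) = [-8, -7, 0, 1, 8]

Second demand — change propagation:
  node4: re-runs because input1 [-8, 1, -7, 0, 8]->[3]; new result [3].

node4 now evaluates to [3].
Run set: node4 (1 run).
Changed values: input1, node4.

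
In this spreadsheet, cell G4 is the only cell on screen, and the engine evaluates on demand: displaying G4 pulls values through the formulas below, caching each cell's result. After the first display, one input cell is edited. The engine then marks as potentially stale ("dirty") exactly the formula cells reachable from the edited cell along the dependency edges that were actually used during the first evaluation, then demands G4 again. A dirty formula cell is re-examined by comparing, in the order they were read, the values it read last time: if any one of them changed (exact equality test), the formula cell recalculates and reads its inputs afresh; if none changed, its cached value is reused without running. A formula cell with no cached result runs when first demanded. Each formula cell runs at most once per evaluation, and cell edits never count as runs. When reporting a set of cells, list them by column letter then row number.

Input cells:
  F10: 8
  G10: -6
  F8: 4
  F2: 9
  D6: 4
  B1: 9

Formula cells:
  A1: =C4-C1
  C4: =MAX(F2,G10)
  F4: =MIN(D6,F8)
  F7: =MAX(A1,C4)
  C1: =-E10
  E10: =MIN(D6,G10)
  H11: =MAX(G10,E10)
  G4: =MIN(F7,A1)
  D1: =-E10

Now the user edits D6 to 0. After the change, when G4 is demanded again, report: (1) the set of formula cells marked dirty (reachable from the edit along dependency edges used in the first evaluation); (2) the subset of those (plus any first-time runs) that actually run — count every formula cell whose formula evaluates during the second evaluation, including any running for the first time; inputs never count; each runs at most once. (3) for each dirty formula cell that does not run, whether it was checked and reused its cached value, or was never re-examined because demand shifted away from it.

Dirty set: A1, C1, E10, F7, G4.
Run set: E10 (1 run).
Re-examined without running (cache reused): A1, C1, F7, G4.
The important point: E10 recomputes to an identical value, and the output ends up unchanged.

Initial pass — values computed on the first demand:
  C4 = MAX(9, -6) = 9
  E10 = MIN(4, -6) = -6
  C1 = -(-6) = 6
  A1 = 9 - 6 = 3
  F7 = MAX(3, 9) = 9
  G4 = MIN(9, 3) = 3

Second demand — change propagation:
  E10: re-runs because D6 4->0; new result -6 (unchanged).
  C1: re-examined; everything it read last time is the same (E10 unchanged) — cache 6 kept, no run.
  A1: re-examined; everything it read last time is the same (C4 unchanged, C1 unchanged) — cache 3 kept, no run.
  F7: re-examined; everything it read last time is the same (A1 unchanged, C4 unchanged) — cache 9 kept, no run.
  G4: re-examined; everything it read last time is the same (F7 unchanged, A1 unchanged) — cache 3 kept, no run.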